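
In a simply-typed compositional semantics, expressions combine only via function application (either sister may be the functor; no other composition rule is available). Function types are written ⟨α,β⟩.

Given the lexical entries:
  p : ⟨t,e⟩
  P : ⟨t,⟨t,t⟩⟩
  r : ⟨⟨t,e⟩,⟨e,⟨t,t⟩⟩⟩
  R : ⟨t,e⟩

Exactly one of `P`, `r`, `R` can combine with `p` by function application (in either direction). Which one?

P : ⟨t,⟨t,t⟩⟩ — neither side's domain matches the other.
r — combines: r : ⟨⟨t,e⟩,⟨e,⟨t,t⟩⟩⟩ takes p : ⟨t,e⟩ as argument, giving ⟨e,⟨t,t⟩⟩.
R : ⟨t,e⟩ — neither side's domain matches the other.

r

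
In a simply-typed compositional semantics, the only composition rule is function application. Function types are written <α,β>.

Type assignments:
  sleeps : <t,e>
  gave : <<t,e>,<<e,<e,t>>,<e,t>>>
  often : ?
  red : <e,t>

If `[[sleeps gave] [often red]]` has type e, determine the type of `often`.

<<e,t>,<<<e,<e,t>>,<e,t>>,e>>

[[sleeps gave] [often red]] is required to be e. [sleeps gave] : <<e,<e,t>>,<e,t>> cannot yield e as functor, so [often red] : <<<e,<e,t>>,<e,t>>,e>.
[often red] is required to be <<<e,<e,t>>,<e,t>>,e>. red : <e,t> cannot yield <<<e,<e,t>>,<e,t>>,e> as functor, so often : <<e,t>,<<<e,<e,t>>,<e,t>>,e>>.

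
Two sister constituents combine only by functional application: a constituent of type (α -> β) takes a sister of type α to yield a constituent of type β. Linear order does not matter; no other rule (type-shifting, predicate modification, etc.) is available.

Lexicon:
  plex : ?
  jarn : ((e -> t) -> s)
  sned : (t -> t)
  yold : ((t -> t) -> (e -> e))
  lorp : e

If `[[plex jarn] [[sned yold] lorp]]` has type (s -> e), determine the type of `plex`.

At [[plex jarn] [[sned yold] lorp]] (required: (s -> e)): [[sned yold] lorp] is e, which is not a function with range (s -> e); hence [plex jarn] is the functor — type (e -> (s -> e)).
At [plex jarn] (required: (e -> (s -> e))): jarn is ((e -> t) -> s), which is not a function with range (e -> (s -> e)); hence plex is the functor — type (((e -> t) -> s) -> (e -> (s -> e))).

(((e -> t) -> s) -> (e -> (s -> e)))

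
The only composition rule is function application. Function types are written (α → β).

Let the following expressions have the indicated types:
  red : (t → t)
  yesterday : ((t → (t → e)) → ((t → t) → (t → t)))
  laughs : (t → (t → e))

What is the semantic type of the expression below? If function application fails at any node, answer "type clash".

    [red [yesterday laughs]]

[yesterday laughs] — yesterday of type ((t → (t → e)) → ((t → t) → (t → t))) combines with laughs of type (t → (t → e)): type ((t → t) → (t → t)).
[red [yesterday laughs]] — [yesterday laughs] of type ((t → t) → (t → t)) combines with red of type (t → t): type (t → t).

(t → t)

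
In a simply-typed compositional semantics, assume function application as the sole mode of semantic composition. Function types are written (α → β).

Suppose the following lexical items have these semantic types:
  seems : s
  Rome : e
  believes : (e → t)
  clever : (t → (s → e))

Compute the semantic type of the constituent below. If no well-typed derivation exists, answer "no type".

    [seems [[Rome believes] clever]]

e

At [Rome believes], believes : (e → t) takes Rome : e, giving t.
At [[Rome believes] clever], clever : (t → (s → e)) takes [Rome believes] : t, giving (s → e).
At [seems [[Rome believes] clever]], [[Rome believes] clever] : (s → e) takes seems : s, giving e.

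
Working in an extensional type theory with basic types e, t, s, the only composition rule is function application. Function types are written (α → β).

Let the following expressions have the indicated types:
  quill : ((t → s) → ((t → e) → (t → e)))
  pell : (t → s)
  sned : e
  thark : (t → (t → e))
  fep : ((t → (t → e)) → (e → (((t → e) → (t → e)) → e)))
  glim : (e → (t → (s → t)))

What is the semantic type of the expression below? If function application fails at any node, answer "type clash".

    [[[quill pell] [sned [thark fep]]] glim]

[quill pell]: quill is ((t → s) → ((t → e) → (t → e))), pell is (t → s); result ((t → e) → (t → e)).
[thark fep]: fep is ((t → (t → e)) → (e → (((t → e) → (t → e)) → e))), thark is (t → (t → e)); result (e → (((t → e) → (t → e)) → e)).
[sned [thark fep]]: [thark fep] is (e → (((t → e) → (t → e)) → e)), sned is e; result (((t → e) → (t → e)) → e).
[[quill pell] [sned [thark fep]]]: [sned [thark fep]] is (((t → e) → (t → e)) → e), [quill pell] is ((t → e) → (t → e)); result e.
[[[quill pell] [sned [thark fep]]] glim]: glim is (e → (t → (s → t))), [[quill pell] [sned [thark fep]]] is e; result (t → (s → t)).

(t → (s → t))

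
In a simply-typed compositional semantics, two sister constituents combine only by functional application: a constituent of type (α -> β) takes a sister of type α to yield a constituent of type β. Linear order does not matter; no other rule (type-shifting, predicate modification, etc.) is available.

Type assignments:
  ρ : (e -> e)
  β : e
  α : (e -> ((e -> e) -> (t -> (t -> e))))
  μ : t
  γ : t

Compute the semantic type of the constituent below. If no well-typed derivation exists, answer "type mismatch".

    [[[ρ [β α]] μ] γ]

e

[β α]: (e -> ((e -> e) -> (t -> (t -> e)))) applied to e yields ((e -> e) -> (t -> (t -> e))).
[ρ [β α]]: ((e -> e) -> (t -> (t -> e))) applied to (e -> e) yields (t -> (t -> e)).
[[ρ [β α]] μ]: (t -> (t -> e)) applied to t yields (t -> e).
[[[ρ [β α]] μ] γ]: (t -> e) applied to t yields e.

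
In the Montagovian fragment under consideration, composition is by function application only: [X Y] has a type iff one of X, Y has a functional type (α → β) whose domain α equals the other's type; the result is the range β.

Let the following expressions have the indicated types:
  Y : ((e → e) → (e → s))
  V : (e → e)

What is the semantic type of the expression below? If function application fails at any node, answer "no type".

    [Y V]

(e → s)

[Y V]: ((e → e) → (e → s)) applied to (e → e) yields (e → s).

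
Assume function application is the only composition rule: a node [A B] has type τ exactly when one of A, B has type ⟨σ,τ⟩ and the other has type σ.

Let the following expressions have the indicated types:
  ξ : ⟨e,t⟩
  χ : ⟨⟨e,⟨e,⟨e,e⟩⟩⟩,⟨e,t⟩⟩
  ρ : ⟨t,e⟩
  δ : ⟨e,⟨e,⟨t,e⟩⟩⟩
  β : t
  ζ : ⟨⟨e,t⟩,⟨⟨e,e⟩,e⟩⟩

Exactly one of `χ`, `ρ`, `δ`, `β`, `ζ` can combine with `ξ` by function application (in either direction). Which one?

ζ

χ : ⟨⟨e,⟨e,⟨e,e⟩⟩⟩,⟨e,t⟩⟩ — no; ξ wants e, and χ wants ⟨e,⟨e,⟨e,e⟩⟩⟩.
ρ : ⟨t,e⟩ — no; ξ wants e, and ρ wants t.
δ : ⟨e,⟨e,⟨t,e⟩⟩⟩ — no; ξ wants e, and δ wants e.
β : t — no; ξ wants e, and β wants nothing (atomic).
ζ — combines: ζ : ⟨⟨e,t⟩,⟨⟨e,e⟩,e⟩⟩ takes ξ : ⟨e,t⟩ as argument, giving ⟨⟨e,e⟩,e⟩.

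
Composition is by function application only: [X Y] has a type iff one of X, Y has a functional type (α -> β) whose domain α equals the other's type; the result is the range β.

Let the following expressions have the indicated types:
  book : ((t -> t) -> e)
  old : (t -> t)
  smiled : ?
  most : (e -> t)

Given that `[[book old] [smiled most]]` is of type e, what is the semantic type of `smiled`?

[[book old] [smiled most]] is required to be e. [book old] : e cannot yield e as functor, so [smiled most] : (e -> e).
[smiled most] is required to be (e -> e). most : (e -> t) cannot yield (e -> e) as functor, so smiled : ((e -> t) -> (e -> e)).

((e -> t) -> (e -> e))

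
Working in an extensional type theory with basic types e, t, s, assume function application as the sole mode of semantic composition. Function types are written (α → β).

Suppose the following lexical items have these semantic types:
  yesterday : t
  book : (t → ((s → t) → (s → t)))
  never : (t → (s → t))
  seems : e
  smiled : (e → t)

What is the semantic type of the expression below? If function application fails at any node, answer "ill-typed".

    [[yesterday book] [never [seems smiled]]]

[yesterday book] — book of type (t → ((s → t) → (s → t))) combines with yesterday of type t: type ((s → t) → (s → t)).
[seems smiled] — smiled of type (e → t) combines with seems of type e: type t.
[never [seems smiled]] — never of type (t → (s → t)) combines with [seems smiled] of type t: type (s → t).
[[yesterday book] [never [seems smiled]]] — [yesterday book] of type ((s → t) → (s → t)) combines with [never [seems smiled]] of type (s → t): type (s → t).

(s → t)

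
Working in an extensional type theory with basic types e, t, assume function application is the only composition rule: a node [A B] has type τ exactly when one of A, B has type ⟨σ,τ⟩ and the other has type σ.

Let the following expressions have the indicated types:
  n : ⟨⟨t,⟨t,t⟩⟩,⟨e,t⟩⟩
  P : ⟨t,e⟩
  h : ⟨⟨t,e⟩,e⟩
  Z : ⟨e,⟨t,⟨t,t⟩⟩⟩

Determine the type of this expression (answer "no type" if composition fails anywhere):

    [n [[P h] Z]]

[P h]: h is ⟨⟨t,e⟩,e⟩, P is ⟨t,e⟩; result e.
[[P h] Z]: Z is ⟨e,⟨t,⟨t,t⟩⟩⟩, [P h] is e; result ⟨t,⟨t,t⟩⟩.
[n [[P h] Z]]: n is ⟨⟨t,⟨t,t⟩⟩,⟨e,t⟩⟩, [[P h] Z] is ⟨t,⟨t,t⟩⟩; result ⟨e,t⟩.

⟨e,t⟩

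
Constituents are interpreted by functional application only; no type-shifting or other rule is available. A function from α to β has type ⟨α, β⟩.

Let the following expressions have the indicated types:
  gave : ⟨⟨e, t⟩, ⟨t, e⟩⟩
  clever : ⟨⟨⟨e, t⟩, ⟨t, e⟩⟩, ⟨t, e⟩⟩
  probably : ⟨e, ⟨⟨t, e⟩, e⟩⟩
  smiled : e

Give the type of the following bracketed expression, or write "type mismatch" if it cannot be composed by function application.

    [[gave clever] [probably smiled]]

[gave clever]: functor clever : ⟨⟨⟨e, t⟩, ⟨t, e⟩⟩, ⟨t, e⟩⟩, argument gave : ⟨⟨e, t⟩, ⟨t, e⟩⟩; result ⟨t, e⟩.
[probably smiled]: functor probably : ⟨e, ⟨⟨t, e⟩, e⟩⟩, argument smiled : e; result ⟨⟨t, e⟩, e⟩.
[[gave clever] [probably smiled]]: functor [probably smiled] : ⟨⟨t, e⟩, e⟩, argument [gave clever] : ⟨t, e⟩; result e.

e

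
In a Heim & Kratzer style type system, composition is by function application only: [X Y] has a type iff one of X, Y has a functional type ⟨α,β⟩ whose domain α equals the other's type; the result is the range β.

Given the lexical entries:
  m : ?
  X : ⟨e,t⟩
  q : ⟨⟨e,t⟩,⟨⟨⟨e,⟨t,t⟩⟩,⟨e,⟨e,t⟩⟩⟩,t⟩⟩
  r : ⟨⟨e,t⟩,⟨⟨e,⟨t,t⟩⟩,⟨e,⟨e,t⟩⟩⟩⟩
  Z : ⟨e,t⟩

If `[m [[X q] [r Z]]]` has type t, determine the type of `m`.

⟨t,t⟩

At [m [[X q] [r Z]]] (required: t): [[X q] [r Z]] is t, which is not a function with range t; hence m is the functor — type ⟨t,t⟩.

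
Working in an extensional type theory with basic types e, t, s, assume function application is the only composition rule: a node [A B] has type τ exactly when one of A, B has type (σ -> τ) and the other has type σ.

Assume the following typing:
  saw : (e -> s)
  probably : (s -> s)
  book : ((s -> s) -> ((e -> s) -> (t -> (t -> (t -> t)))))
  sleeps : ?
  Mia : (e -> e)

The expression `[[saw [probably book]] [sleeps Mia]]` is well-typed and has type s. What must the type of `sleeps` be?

((e -> e) -> ((t -> (t -> (t -> t))) -> s))

[[saw [probably book]] [sleeps Mia]] is required to be s. [saw [probably book]] : (t -> (t -> (t -> t))) cannot yield s as functor, so [sleeps Mia] : ((t -> (t -> (t -> t))) -> s).
[sleeps Mia] is required to be ((t -> (t -> (t -> t))) -> s). Mia : (e -> e) cannot yield ((t -> (t -> (t -> t))) -> s) as functor, so sleeps : ((e -> e) -> ((t -> (t -> (t -> t))) -> s)).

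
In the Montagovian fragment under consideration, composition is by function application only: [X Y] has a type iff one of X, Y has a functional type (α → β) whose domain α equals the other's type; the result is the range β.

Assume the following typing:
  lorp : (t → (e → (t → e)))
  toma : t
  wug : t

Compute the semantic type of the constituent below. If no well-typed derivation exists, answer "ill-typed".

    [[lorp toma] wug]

[lorp toma]: functor lorp : (t → (e → (t → e))), argument toma : t; result (e → (t → e)).
[[lorp toma] wug]: (e → (t → e)) with t — neither is a function whose domain matches the other; composition fails here.

ill-typed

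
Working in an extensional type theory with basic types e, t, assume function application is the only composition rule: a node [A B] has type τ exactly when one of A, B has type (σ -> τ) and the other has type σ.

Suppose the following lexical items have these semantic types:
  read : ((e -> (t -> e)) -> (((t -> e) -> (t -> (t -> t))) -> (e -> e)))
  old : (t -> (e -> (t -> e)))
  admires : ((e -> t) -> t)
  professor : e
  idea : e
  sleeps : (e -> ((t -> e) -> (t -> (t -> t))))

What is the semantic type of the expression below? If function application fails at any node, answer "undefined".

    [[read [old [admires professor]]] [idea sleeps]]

undefined

At [admires professor]: neither ((e -> t) -> t) nor e can take the other as argument; the node is ill-typed.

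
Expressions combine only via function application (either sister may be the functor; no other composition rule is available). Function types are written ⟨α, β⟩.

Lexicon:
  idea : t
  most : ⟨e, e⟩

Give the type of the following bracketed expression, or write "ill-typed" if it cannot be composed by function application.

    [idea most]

ill-typed

At [idea most]: neither t nor ⟨e, e⟩ can take the other as argument; the node is ill-typed.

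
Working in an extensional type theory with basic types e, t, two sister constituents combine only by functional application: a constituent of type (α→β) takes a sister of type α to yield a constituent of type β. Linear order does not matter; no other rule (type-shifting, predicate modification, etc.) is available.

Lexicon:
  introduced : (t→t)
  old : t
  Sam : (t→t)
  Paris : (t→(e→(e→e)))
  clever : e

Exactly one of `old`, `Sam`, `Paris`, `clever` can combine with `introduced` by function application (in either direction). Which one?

old

old — combines: introduced : (t→t) takes old : t as argument, giving t.
Sam : (t→t) — neither side's domain matches the other.
Paris : (t→(e→(e→e))) — neither side's domain matches the other.
clever : e — neither side's domain matches the other.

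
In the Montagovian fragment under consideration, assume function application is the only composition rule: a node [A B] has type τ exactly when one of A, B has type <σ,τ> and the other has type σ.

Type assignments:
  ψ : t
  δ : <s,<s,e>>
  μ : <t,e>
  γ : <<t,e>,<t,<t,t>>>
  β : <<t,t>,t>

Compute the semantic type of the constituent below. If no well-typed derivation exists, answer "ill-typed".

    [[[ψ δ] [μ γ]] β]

[ψ δ]: t with <s,<s,e>> — neither is a function whose domain matches the other; composition fails here.

ill-typed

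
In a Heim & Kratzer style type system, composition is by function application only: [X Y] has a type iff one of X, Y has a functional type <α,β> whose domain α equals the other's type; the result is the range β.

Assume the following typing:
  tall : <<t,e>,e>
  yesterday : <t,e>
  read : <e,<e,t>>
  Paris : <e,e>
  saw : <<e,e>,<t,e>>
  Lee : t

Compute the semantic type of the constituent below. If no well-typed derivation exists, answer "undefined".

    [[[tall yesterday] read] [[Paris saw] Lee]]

At [tall yesterday], tall : <<t,e>,e> takes yesterday : <t,e>, giving e.
At [[tall yesterday] read], read : <e,<e,t>> takes [tall yesterday] : e, giving <e,t>.
At [Paris saw], saw : <<e,e>,<t,e>> takes Paris : <e,e>, giving <t,e>.
At [[Paris saw] Lee], [Paris saw] : <t,e> takes Lee : t, giving e.
At [[[tall yesterday] read] [[Paris saw] Lee]], [[tall yesterday] read] : <e,t> takes [[Paris saw] Lee] : e, giving t.

t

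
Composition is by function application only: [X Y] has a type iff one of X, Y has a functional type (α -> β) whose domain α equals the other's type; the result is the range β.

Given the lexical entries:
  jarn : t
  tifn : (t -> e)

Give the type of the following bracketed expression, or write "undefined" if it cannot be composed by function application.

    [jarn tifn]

At [jarn tifn], tifn : (t -> e) takes jarn : t, giving e.

e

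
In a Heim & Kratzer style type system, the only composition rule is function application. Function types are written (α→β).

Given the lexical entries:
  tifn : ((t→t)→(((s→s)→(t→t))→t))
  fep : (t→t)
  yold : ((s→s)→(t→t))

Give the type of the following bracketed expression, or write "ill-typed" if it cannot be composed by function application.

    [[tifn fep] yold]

t

[tifn fep]: tifn is ((t→t)→(((s→s)→(t→t))→t)), fep is (t→t); result (((s→s)→(t→t))→t).
[[tifn fep] yold]: [tifn fep] is (((s→s)→(t→t))→t), yold is ((s→s)→(t→t)); result t.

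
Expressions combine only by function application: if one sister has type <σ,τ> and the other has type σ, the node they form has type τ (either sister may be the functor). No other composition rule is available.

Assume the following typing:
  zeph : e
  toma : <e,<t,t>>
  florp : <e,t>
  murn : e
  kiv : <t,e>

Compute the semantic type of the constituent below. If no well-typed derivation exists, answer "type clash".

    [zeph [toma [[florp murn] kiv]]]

[florp murn]: functor florp : <e,t>, argument murn : e; result t.
[[florp murn] kiv]: functor kiv : <t,e>, argument [florp murn] : t; result e.
[toma [[florp murn] kiv]]: functor toma : <e,<t,t>>, argument [[florp murn] kiv] : e; result <t,t>.
At [zeph [toma [[florp murn] kiv]]]: neither e nor <t,t> can take the other as argument; the node is ill-typed.

type clash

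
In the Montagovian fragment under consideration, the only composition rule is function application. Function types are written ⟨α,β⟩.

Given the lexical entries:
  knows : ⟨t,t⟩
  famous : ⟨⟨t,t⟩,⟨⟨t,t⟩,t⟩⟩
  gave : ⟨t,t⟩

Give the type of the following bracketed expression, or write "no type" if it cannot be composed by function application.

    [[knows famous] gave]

t

[knows famous] — famous of type ⟨⟨t,t⟩,⟨⟨t,t⟩,t⟩⟩ combines with knows of type ⟨t,t⟩: type ⟨⟨t,t⟩,t⟩.
[[knows famous] gave] — [knows famous] of type ⟨⟨t,t⟩,t⟩ combines with gave of type ⟨t,t⟩: type t.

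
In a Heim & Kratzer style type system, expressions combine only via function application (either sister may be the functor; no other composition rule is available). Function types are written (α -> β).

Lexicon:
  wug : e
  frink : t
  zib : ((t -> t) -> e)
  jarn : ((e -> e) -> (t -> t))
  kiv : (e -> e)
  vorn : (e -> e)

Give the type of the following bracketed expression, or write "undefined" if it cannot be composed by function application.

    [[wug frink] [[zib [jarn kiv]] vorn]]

[wug frink]: e and t cannot combine by function application — type clash.

undefined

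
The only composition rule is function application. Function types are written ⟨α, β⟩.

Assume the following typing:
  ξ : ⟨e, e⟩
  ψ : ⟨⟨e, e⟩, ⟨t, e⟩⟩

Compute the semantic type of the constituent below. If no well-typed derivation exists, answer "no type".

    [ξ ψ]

⟨t, e⟩

[ξ ψ] — ψ of type ⟨⟨e, e⟩, ⟨t, e⟩⟩ combines with ξ of type ⟨e, e⟩: type ⟨t, e⟩.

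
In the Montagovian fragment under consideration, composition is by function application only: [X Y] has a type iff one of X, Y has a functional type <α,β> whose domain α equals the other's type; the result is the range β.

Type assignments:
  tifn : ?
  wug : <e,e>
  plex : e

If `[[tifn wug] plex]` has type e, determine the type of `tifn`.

<<e,e>,<e,e>>

At [[tifn wug] plex] (required: e): plex is e, which is not a function with range e; hence [tifn wug] is the functor — type <e,e>.
At [tifn wug] (required: <e,e>): wug is <e,e>, which is not a function with range <e,e>; hence tifn is the functor — type <<e,e>,<e,e>>.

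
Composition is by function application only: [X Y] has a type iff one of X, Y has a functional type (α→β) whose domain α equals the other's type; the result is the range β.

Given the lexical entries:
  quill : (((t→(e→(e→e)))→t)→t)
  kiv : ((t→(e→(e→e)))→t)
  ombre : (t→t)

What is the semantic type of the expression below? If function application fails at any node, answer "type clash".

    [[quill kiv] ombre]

t

At [quill kiv], quill : (((t→(e→(e→e)))→t)→t) takes kiv : ((t→(e→(e→e)))→t), giving t.
At [[quill kiv] ombre], ombre : (t→t) takes [quill kiv] : t, giving t.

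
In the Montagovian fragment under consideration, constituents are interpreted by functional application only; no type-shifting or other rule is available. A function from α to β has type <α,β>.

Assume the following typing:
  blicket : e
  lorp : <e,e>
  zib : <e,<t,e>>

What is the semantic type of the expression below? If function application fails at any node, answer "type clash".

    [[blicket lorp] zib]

[blicket lorp]: functor lorp : <e,e>, argument blicket : e; result e.
[[blicket lorp] zib]: functor zib : <e,<t,e>>, argument [blicket lorp] : e; result <t,e>.

<t,e>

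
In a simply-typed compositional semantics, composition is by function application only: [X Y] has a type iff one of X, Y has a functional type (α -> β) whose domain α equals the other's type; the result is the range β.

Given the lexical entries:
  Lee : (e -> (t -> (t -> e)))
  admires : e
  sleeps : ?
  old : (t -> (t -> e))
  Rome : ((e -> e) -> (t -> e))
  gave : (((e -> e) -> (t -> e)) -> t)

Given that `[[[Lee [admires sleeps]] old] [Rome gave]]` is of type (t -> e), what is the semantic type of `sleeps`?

[[[Lee [admires sleeps]] old] [Rome gave]] is required to be (t -> e). [Rome gave] : t cannot yield (t -> e) as functor, so [[Lee [admires sleeps]] old] : (t -> (t -> e)).
[[Lee [admires sleeps]] old] is required to be (t -> (t -> e)). old : (t -> (t -> e)) cannot yield (t -> (t -> e)) as functor, so [Lee [admires sleeps]] : ((t -> (t -> e)) -> (t -> (t -> e))).
[Lee [admires sleeps]] is required to be ((t -> (t -> e)) -> (t -> (t -> e))). Lee : (e -> (t -> (t -> e))) cannot yield ((t -> (t -> e)) -> (t -> (t -> e))) as functor, so [admires sleeps] : ((e -> (t -> (t -> e))) -> ((t -> (t -> e)) -> (t -> (t -> e)))).
[admires sleeps] is required to be ((e -> (t -> (t -> e))) -> ((t -> (t -> e)) -> (t -> (t -> e)))). admires : e cannot yield ((e -> (t -> (t -> e))) -> ((t -> (t -> e)) -> (t -> (t -> e)))) as functor, so sleeps : (e -> ((e -> (t -> (t -> e))) -> ((t -> (t -> e)) -> (t -> (t -> e))))).

(e -> ((e -> (t -> (t -> e))) -> ((t -> (t -> e)) -> (t -> (t -> e)))))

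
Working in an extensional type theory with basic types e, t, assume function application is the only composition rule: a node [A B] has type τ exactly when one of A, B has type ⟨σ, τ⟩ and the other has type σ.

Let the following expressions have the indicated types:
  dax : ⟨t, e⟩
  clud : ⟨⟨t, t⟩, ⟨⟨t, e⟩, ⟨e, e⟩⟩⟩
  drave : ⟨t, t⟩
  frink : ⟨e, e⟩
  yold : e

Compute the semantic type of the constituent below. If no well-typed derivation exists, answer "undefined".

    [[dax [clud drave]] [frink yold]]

[clud drave]: functor clud : ⟨⟨t, t⟩, ⟨⟨t, e⟩, ⟨e, e⟩⟩⟩, argument drave : ⟨t, t⟩; result ⟨⟨t, e⟩, ⟨e, e⟩⟩.
[dax [clud drave]]: functor [clud drave] : ⟨⟨t, e⟩, ⟨e, e⟩⟩, argument dax : ⟨t, e⟩; result ⟨e, e⟩.
[frink yold]: functor frink : ⟨e, e⟩, argument yold : e; result e.
[[dax [clud drave]] [frink yold]]: functor [dax [clud drave]] : ⟨e, e⟩, argument [frink yold] : e; result e.

e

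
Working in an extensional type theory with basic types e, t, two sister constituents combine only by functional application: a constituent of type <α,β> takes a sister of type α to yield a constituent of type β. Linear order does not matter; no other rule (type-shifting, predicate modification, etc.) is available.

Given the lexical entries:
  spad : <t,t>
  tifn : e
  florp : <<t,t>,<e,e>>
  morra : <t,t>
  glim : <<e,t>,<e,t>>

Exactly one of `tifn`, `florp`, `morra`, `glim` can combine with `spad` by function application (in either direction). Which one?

florp

tifn : e — spad needs t; tifn needs nothing (atomic); neither fits.
florp — combines: florp : <<t,t>,<e,e>> takes spad : <t,t> as argument, giving <e,e>.
morra : <t,t> — spad needs t; morra needs t; neither fits.
glim : <<e,t>,<e,t>> — spad needs t; glim needs <e,t>; neither fits.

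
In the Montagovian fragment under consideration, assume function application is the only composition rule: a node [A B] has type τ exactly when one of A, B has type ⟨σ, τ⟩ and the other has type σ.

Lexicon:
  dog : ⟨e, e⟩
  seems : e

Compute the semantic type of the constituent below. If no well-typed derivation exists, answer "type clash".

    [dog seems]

e

[dog seems]: ⟨e, e⟩ applied to e yields e.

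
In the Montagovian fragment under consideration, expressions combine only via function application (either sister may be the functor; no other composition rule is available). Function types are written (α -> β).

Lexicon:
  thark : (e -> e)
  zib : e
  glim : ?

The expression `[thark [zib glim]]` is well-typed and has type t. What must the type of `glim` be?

(e -> ((e -> e) -> t))

[thark [zib glim]] is required to be t. thark : (e -> e) cannot yield t as functor, so [zib glim] : ((e -> e) -> t).
[zib glim] is required to be ((e -> e) -> t). zib : e cannot yield ((e -> e) -> t) as functor, so glim : (e -> ((e -> e) -> t)).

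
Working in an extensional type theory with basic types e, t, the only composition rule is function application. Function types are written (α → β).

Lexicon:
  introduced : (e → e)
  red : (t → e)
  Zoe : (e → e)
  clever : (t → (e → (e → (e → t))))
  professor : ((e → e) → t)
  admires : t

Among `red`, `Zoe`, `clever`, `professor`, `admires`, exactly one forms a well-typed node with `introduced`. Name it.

professor

red : (t → e) — no; introduced wants e, and red wants t.
Zoe : (e → e) — no; introduced wants e, and Zoe wants e.
clever : (t → (e → (e → (e → t)))) — no; introduced wants e, and clever wants t.
professor — combines: professor : ((e → e) → t) takes introduced : (e → e) as argument, giving t.
admires : t — no; introduced wants e, and admires wants nothing (atomic).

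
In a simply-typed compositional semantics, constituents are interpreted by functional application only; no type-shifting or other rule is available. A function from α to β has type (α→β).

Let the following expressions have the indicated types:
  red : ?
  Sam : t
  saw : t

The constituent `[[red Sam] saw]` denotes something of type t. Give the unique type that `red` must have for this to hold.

(t→(t→t))

[[red Sam] saw] must have type t. The sister saw has type t; that is not a function onto t, so [red Sam] must be the functor, of type (t→t).
[red Sam] must have type (t→t). The sister Sam has type t; that is not a function onto (t→t), so red must be the functor, of type (t→(t→t)).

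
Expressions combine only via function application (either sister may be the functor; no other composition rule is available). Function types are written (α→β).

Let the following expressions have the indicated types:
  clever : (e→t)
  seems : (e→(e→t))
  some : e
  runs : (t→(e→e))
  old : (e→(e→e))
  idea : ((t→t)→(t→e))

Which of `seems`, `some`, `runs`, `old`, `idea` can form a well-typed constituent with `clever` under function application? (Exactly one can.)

seems : (e→(e→t)) — clever needs e; seems needs e; neither fits.
some — combines: clever : (e→t) takes some : e as argument, giving t.
runs : (t→(e→e)) — clever needs e; runs needs t; neither fits.
old : (e→(e→e)) — clever needs e; old needs e; neither fits.
idea : ((t→t)→(t→e)) — clever needs e; idea needs (t→t); neither fits.

some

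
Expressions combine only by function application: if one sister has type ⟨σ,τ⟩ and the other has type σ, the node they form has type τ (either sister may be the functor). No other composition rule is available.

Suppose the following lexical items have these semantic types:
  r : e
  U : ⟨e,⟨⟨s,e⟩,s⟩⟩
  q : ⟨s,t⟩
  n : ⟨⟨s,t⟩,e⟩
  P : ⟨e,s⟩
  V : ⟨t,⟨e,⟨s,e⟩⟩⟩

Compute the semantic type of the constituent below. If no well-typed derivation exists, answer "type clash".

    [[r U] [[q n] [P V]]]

[r U]: ⟨e,⟨⟨s,e⟩,s⟩⟩ applied to e yields ⟨⟨s,e⟩,s⟩.
[q n]: ⟨⟨s,t⟩,e⟩ applied to ⟨s,t⟩ yields e.
At [P V]: neither ⟨e,s⟩ nor ⟨t,⟨e,⟨s,e⟩⟩⟩ can take the other as argument; the node is ill-typed.

type clash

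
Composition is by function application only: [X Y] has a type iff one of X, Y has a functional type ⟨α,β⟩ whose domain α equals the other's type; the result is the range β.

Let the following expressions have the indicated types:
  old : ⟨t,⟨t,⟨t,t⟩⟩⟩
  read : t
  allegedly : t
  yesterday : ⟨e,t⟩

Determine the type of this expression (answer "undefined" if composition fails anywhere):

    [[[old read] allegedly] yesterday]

[old read] — old of type ⟨t,⟨t,⟨t,t⟩⟩⟩ combines with read of type t: type ⟨t,⟨t,t⟩⟩.
[[old read] allegedly] — [old read] of type ⟨t,⟨t,t⟩⟩ combines with allegedly of type t: type ⟨t,t⟩.
At [[[old read] allegedly] yesterday]: neither ⟨t,t⟩ nor ⟨e,t⟩ can take the other as argument; the node is ill-typed.

undefined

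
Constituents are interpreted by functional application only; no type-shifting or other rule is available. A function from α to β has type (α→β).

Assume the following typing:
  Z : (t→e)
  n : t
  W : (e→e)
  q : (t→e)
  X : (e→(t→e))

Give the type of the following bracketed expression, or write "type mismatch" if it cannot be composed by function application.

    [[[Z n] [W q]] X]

type mismatch

At [Z n], Z : (t→e) takes n : t, giving e.
[W q]: (e→e) with (t→e) — neither is a function whose domain matches the other; composition fails here.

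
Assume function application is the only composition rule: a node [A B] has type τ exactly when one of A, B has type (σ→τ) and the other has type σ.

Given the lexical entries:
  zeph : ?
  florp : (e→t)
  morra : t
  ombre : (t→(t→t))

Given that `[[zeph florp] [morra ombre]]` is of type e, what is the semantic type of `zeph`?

((e→t)→((t→t)→e))

For [[zeph florp] [morra ombre]] to have type e with [morra ombre] of type (t→t), [zeph florp] must be the function: [zeph florp] : ((t→t)→e).
For [zeph florp] to have type ((t→t)→e) with florp of type (e→t), zeph must be the function: zeph : ((e→t)→((t→t)→e)).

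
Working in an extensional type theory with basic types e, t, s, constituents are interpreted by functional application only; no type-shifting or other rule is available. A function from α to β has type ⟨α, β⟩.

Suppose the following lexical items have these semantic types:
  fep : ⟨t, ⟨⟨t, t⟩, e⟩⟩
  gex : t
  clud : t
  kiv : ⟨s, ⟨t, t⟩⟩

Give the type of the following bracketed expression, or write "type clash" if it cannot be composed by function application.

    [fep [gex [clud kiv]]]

[clud kiv]: t and ⟨s, ⟨t, t⟩⟩ cannot combine by function application — type clash.

type clash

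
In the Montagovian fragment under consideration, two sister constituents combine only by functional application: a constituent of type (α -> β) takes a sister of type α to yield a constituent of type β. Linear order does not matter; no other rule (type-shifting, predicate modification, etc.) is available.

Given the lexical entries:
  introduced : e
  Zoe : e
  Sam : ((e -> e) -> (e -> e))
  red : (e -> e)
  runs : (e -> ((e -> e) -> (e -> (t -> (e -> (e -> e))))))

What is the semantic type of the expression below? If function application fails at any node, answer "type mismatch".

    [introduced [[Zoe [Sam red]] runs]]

[Sam red] — Sam of type ((e -> e) -> (e -> e)) combines with red of type (e -> e): type (e -> e).
[Zoe [Sam red]] — [Sam red] of type (e -> e) combines with Zoe of type e: type e.
[[Zoe [Sam red]] runs] — runs of type (e -> ((e -> e) -> (e -> (t -> (e -> (e -> e)))))) combines with [Zoe [Sam red]] of type e: type ((e -> e) -> (e -> (t -> (e -> (e -> e))))).
At [introduced [[Zoe [Sam red]] runs]]: neither e nor ((e -> e) -> (e -> (t -> (e -> (e -> e))))) can take the other as argument; the node is ill-typed.

type mismatch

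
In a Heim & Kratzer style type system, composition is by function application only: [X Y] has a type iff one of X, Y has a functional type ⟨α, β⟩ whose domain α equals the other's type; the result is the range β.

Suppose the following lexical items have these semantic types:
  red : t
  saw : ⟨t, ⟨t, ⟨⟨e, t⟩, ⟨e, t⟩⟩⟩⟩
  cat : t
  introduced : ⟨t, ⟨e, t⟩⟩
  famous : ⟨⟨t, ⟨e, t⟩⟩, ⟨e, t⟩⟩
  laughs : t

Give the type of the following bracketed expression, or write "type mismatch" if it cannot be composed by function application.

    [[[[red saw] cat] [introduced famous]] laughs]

type mismatch

[red saw]: ⟨t, ⟨t, ⟨⟨e, t⟩, ⟨e, t⟩⟩⟩⟩ applied to t yields ⟨t, ⟨⟨e, t⟩, ⟨e, t⟩⟩⟩.
[[red saw] cat]: ⟨t, ⟨⟨e, t⟩, ⟨e, t⟩⟩⟩ applied to t yields ⟨⟨e, t⟩, ⟨e, t⟩⟩.
[introduced famous]: ⟨⟨t, ⟨e, t⟩⟩, ⟨e, t⟩⟩ applied to ⟨t, ⟨e, t⟩⟩ yields ⟨e, t⟩.
[[[red saw] cat] [introduced famous]]: ⟨⟨e, t⟩, ⟨e, t⟩⟩ applied to ⟨e, t⟩ yields ⟨e, t⟩.
[[[[red saw] cat] [introduced famous]] laughs]: ⟨e, t⟩ and t cannot combine by function application — type clash.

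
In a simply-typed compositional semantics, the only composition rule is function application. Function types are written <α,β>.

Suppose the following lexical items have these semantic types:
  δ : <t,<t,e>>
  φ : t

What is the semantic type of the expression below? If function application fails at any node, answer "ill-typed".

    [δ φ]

[δ φ] — δ of type <t,<t,e>> combines with φ of type t: type <t,e>.

<t,e>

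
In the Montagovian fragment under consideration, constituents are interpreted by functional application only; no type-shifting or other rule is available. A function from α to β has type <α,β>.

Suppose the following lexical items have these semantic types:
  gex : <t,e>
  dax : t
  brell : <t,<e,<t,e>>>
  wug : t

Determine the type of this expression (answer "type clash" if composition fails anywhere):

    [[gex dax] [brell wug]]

<t,e>

[gex dax]: gex is <t,e>, dax is t; result e.
[brell wug]: brell is <t,<e,<t,e>>>, wug is t; result <e,<t,e>>.
[[gex dax] [brell wug]]: [brell wug] is <e,<t,e>>, [gex dax] is e; result <t,e>.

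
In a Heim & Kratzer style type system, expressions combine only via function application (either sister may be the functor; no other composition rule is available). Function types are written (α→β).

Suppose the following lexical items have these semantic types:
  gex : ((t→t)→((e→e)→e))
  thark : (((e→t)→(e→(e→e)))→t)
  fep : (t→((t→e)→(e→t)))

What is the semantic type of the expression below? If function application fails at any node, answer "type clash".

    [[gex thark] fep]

type clash

At [gex thark]: neither ((t→t)→((e→e)→e)) nor (((e→t)→(e→(e→e)))→t) can take the other as argument; the node is ill-typed.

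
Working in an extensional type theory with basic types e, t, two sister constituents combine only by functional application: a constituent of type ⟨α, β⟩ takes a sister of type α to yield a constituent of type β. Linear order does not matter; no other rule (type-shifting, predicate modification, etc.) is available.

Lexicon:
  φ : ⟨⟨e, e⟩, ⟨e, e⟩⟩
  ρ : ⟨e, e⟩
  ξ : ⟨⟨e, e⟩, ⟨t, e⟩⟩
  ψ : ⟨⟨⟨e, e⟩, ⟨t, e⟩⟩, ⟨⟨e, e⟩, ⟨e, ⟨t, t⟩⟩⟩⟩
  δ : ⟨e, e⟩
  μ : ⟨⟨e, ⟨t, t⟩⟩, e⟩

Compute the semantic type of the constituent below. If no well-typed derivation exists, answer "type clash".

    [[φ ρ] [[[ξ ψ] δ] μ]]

e

[φ ρ]: functor φ : ⟨⟨e, e⟩, ⟨e, e⟩⟩, argument ρ : ⟨e, e⟩; result ⟨e, e⟩.
[ξ ψ]: functor ψ : ⟨⟨⟨e, e⟩, ⟨t, e⟩⟩, ⟨⟨e, e⟩, ⟨e, ⟨t, t⟩⟩⟩⟩, argument ξ : ⟨⟨e, e⟩, ⟨t, e⟩⟩; result ⟨⟨e, e⟩, ⟨e, ⟨t, t⟩⟩⟩.
[[ξ ψ] δ]: functor [ξ ψ] : ⟨⟨e, e⟩, ⟨e, ⟨t, t⟩⟩⟩, argument δ : ⟨e, e⟩; result ⟨e, ⟨t, t⟩⟩.
[[[ξ ψ] δ] μ]: functor μ : ⟨⟨e, ⟨t, t⟩⟩, e⟩, argument [[ξ ψ] δ] : ⟨e, ⟨t, t⟩⟩; result e.
[[φ ρ] [[[ξ ψ] δ] μ]]: functor [φ ρ] : ⟨e, e⟩, argument [[[ξ ψ] δ] μ] : e; result e.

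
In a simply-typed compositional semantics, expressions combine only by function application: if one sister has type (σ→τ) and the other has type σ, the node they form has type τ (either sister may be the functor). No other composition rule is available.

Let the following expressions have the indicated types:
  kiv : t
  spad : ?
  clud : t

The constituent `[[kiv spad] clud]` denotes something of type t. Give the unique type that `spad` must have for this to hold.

(t→(t→t))

[[kiv spad] clud] is required to be t. clud : t cannot yield t as functor, so [kiv spad] : (t→t).
[kiv spad] is required to be (t→t). kiv : t cannot yield (t→t) as functor, so spad : (t→(t→t)).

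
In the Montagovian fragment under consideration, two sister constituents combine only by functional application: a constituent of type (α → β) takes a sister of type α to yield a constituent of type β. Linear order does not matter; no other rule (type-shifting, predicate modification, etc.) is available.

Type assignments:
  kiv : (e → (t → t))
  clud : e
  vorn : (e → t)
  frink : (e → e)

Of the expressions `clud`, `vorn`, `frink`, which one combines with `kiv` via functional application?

clud

clud — combines: kiv : (e → (t → t)) takes clud : e as argument, giving (t → t).
vorn : (e → t) — neither side's domain matches the other.
frink : (e → e) — neither side's domain matches the other.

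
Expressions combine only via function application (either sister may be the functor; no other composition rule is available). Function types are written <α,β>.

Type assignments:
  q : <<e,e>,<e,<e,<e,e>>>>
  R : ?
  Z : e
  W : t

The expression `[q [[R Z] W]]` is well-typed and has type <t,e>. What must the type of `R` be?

For [q [[R Z] W]] to have type <t,e> with q of type <<e,e>,<e,<e,<e,e>>>>, [[R Z] W] must be the function: [[R Z] W] : <<<e,e>,<e,<e,<e,e>>>>,<t,e>>.
For [[R Z] W] to have type <<<e,e>,<e,<e,<e,e>>>>,<t,e>> with W of type t, [R Z] must be the function: [R Z] : <t,<<<e,e>,<e,<e,<e,e>>>>,<t,e>>>.
For [R Z] to have type <t,<<<e,e>,<e,<e,<e,e>>>>,<t,e>>> with Z of type e, R must be the function: R : <e,<t,<<<e,e>,<e,<e,<e,e>>>>,<t,e>>>>.

<e,<t,<<<e,e>,<e,<e,<e,e>>>>,<t,e>>>>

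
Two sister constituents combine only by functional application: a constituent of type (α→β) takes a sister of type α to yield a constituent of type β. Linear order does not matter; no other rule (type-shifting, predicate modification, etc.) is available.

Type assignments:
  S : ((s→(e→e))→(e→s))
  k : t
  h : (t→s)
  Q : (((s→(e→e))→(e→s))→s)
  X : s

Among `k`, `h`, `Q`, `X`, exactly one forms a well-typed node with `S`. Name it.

Q

k : t — neither side's domain matches the other.
h : (t→s) — neither side's domain matches the other.
Q — combines: Q : (((s→(e→e))→(e→s))→s) takes S : ((s→(e→e))→(e→s)) as argument, giving s.
X : s — neither side's domain matches the other.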